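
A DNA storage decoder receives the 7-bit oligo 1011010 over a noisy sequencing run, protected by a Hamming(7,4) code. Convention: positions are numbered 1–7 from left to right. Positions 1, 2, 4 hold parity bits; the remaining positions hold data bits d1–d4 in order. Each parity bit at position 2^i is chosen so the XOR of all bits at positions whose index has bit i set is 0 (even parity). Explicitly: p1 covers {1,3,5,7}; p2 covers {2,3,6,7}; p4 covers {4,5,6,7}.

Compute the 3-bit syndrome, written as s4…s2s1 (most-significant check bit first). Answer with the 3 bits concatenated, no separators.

000

s1 (pos 1,3,5,7): 1⊕1⊕0⊕0 = 0
s2 (pos 2,3,6,7): 0⊕1⊕1⊕0 = 0
s4 (pos 4,5,6,7): 1⊕0⊕1⊕0 = 0
Syndrome s4…s1 = 000 → no error.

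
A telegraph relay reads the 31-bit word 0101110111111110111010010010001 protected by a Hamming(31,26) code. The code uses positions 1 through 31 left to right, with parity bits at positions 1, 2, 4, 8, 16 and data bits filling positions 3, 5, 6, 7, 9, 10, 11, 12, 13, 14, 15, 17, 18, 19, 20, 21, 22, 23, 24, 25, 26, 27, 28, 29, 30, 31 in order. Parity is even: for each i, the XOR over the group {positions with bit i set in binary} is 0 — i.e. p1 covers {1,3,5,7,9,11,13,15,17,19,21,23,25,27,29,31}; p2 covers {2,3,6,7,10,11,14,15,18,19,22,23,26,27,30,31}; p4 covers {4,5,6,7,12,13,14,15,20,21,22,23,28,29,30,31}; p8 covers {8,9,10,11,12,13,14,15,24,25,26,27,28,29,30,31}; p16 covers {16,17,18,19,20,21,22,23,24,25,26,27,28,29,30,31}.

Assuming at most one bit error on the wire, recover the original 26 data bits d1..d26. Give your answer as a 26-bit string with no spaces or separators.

01101111111111010010011001

s1 (pos 1,3,5,7,9,11,13,15,17,19,21,23,25,27,29,31): 0⊕0⊕1⊕0⊕1⊕1⊕1⊕1⊕1⊕1⊕1⊕0⊕0⊕1⊕0⊕1 = 0
s2 (pos 2,3,6,7,10,11,14,15,18,19,22,23,26,27,30,31): 1⊕0⊕1⊕0⊕1⊕1⊕1⊕1⊕1⊕1⊕0⊕0⊕0⊕1⊕0⊕1 = 0
s4 (pos 4,5,6,7,12,13,14,15,20,21,22,23,28,29,30,31): 1⊕1⊕1⊕0⊕1⊕1⊕1⊕1⊕0⊕1⊕0⊕0⊕0⊕0⊕0⊕1 = 1
s8 (pos 8,9,10,11,12,13,14,15,24,25,26,27,28,29,30,31): 1⊕1⊕1⊕1⊕1⊕1⊕1⊕1⊕1⊕0⊕0⊕1⊕0⊕0⊕0⊕1 = 1
s16 (pos 16,17,18,19,20,21,22,23,24,25,26,27,28,29,30,31): 0⊕1⊕1⊕1⊕0⊕1⊕0⊕0⊕1⊕0⊕0⊕1⊕0⊕0⊕0⊕1 = 1
Syndrome s16…s1 = 11100 → error at position 28.
Flip position 28: 0101110111111110111010010010001 → 0101110111111110111010010011001
Read data bits from positions 3,5,6,7,9,10,11,12,13,14,15,17,18,19,20,21,22,23,24,25,26,27,28,29,30,31: 01101111111111010010011001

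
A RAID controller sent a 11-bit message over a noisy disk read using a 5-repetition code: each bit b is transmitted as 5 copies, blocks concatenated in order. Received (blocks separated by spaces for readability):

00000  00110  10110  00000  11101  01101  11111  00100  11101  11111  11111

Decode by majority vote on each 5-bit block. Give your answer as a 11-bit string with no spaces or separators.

Block 1 (00000): 0 ones → 0
Block 2 (00110): 2 ones → 0
Block 3 (10110): 3 ones → 1
Block 4 (00000): 0 ones → 0
Block 5 (11101): 4 ones → 1
Block 6 (01101): 3 ones → 1
Block 7 (11111): 5 ones → 1
Block 8 (00100): 1 one → 0
Block 9 (11101): 4 ones → 1
Block 10 (11111): 5 ones → 1
Block 11 (11111): 5 ones → 1

00101110111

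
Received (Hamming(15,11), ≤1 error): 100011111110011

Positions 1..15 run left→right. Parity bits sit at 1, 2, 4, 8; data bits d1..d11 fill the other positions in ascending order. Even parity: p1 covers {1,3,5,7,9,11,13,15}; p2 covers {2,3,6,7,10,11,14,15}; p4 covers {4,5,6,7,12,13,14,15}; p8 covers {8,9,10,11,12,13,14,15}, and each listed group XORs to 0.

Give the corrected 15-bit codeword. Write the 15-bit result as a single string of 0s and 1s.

100111111110011

s1 (pos 1,3,5,7,9,11,13,15): 1⊕0⊕1⊕1⊕1⊕1⊕0⊕1 = 0
s2 (pos 2,3,6,7,10,11,14,15): 0⊕0⊕1⊕1⊕1⊕1⊕1⊕1 = 0
s4 (pos 4,5,6,7,12,13,14,15): 0⊕1⊕1⊕1⊕0⊕0⊕1⊕1 = 1
s8 (pos 8,9,10,11,12,13,14,15): 1⊕1⊕1⊕1⊕0⊕0⊕1⊕1 = 0
Syndrome s8…s1 = 0100 → error at position 4.
Flip position 4: 100011111110011 → 100111111110011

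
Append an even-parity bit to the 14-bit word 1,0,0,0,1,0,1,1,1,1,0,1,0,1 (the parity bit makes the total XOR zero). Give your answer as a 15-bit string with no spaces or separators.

XOR of the 14 data bits: 1⊕0⊕0⊕0⊕1⊕0⊕1⊕1⊕1⊕1⊕0⊕1⊕0⊕1 = 0
Parity bit = 0 (so all 15 bits XOR to 0).

100010111101010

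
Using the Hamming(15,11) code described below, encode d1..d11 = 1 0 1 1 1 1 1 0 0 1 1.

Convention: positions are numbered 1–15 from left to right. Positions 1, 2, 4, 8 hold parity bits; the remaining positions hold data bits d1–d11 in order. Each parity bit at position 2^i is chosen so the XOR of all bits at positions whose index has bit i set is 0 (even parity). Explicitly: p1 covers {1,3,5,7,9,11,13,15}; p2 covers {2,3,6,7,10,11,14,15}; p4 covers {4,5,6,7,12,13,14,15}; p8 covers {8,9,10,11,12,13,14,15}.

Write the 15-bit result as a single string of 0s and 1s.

Place data at non-parity positions: p1 p2 1 p4 0 1 1 p8 1 1 1 0 0 1 1
p1 (pos 1,3,5,7,9,11,13,15): XOR of data positions = 1⊕0⊕1⊕1⊕1⊕0⊕1 = 1
p2 (pos 2,3,6,7,10,11,14,15): XOR of data positions = 1⊕1⊕1⊕1⊕1⊕1⊕1 = 1
p4 (pos 4,5,6,7,12,13,14,15): XOR of data positions = 0⊕1⊕1⊕0⊕0⊕1⊕1 = 0
p8 (pos 8,9,10,11,12,13,14,15): XOR of data positions = 1⊕1⊕1⊕0⊕0⊕1⊕1 = 1
Codeword: 111001111110011

111001111110011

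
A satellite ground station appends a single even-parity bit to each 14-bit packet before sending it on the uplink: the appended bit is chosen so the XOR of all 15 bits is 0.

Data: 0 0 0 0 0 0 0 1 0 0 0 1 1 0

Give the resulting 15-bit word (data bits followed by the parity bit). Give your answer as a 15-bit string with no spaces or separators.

XOR of the 14 data bits: 0⊕0⊕0⊕0⊕0⊕0⊕0⊕1⊕0⊕0⊕0⊕1⊕1⊕0 = 1
Parity bit = 1 (so all 15 bits XOR to 0).

000000010001101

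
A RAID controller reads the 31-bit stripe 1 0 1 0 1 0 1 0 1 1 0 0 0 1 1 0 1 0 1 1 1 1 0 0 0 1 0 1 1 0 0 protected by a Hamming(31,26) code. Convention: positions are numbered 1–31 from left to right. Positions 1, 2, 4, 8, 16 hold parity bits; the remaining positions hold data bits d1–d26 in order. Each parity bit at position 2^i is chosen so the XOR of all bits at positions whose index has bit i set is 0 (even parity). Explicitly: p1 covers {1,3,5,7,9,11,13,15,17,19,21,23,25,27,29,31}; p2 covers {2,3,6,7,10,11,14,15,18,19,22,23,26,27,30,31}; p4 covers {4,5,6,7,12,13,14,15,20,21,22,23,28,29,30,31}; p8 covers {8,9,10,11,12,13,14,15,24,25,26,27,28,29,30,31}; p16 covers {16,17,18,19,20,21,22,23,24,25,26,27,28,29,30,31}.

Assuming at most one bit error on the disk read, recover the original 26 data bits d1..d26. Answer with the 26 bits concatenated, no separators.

s1 (pos 1,3,5,7,9,11,13,15,17,19,21,23,25,27,29,31): 1⊕1⊕1⊕1⊕1⊕0⊕0⊕1⊕1⊕1⊕1⊕0⊕0⊕0⊕1⊕0 = 0
s2 (pos 2,3,6,7,10,11,14,15,18,19,22,23,26,27,30,31): 0⊕1⊕0⊕1⊕1⊕0⊕1⊕1⊕0⊕1⊕1⊕0⊕1⊕0⊕0⊕0 = 0
s4 (pos 4,5,6,7,12,13,14,15,20,21,22,23,28,29,30,31): 0⊕1⊕0⊕1⊕0⊕0⊕1⊕1⊕1⊕1⊕1⊕0⊕1⊕1⊕0⊕0 = 1
s8 (pos 8,9,10,11,12,13,14,15,24,25,26,27,28,29,30,31): 0⊕1⊕1⊕0⊕0⊕0⊕1⊕1⊕0⊕0⊕1⊕0⊕1⊕1⊕0⊕0 = 1
s16 (pos 16,17,18,19,20,21,22,23,24,25,26,27,28,29,30,31): 0⊕1⊕0⊕1⊕1⊕1⊕1⊕0⊕0⊕0⊕1⊕0⊕1⊕1⊕0⊕0 = 0
Syndrome s16…s1 = 01100 → error at position 12.
Flip position 12: 1010101011000110101111000101100 → 1010101011010110101111000101100
Read data bits from positions 3,5,6,7,9,10,11,12,13,14,15,17,18,19,20,21,22,23,24,25,26,27,28,29,30,31: 11011101011101111000101100

11011101011101111000101100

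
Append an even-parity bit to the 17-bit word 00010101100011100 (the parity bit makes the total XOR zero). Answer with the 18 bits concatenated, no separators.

000101011000111001

XOR of the 17 data bits: 0⊕0⊕0⊕1⊕0⊕1⊕0⊕1⊕1⊕0⊕0⊕0⊕1⊕1⊕1⊕0⊕0 = 1
Parity bit = 1 (so all 18 bits XOR to 0).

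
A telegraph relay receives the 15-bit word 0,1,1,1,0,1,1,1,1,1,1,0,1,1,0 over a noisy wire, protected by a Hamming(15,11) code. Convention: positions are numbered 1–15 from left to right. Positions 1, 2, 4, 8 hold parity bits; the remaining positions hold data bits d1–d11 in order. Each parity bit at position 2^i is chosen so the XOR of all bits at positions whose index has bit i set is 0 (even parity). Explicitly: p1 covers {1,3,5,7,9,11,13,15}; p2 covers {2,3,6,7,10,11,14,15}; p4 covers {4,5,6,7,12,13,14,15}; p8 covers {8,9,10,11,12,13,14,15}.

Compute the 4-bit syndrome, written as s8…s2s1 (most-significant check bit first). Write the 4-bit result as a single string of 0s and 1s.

s1 (pos 1,3,5,7,9,11,13,15): 0⊕1⊕0⊕1⊕1⊕1⊕1⊕0 = 1
s2 (pos 2,3,6,7,10,11,14,15): 1⊕1⊕1⊕1⊕1⊕1⊕1⊕0 = 1
s4 (pos 4,5,6,7,12,13,14,15): 1⊕0⊕1⊕1⊕0⊕1⊕1⊕0 = 1
s8 (pos 8,9,10,11,12,13,14,15): 1⊕1⊕1⊕1⊕0⊕1⊕1⊕0 = 0
Syndrome s8…s1 = 0111 → error at position 7.

0111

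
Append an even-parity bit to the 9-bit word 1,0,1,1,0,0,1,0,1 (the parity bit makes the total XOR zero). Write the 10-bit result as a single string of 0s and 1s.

1011001011

XOR of the 9 data bits: 1⊕0⊕1⊕1⊕0⊕0⊕1⊕0⊕1 = 1
Parity bit = 1 (so all 10 bits XOR to 0).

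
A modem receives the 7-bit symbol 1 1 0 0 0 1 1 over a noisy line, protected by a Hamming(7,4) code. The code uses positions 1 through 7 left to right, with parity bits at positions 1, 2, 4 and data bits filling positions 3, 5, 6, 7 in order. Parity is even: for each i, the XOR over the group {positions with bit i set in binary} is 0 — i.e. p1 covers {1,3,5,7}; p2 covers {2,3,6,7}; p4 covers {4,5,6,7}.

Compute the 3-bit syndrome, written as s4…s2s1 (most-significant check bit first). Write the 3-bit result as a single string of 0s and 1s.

s1 (pos 1,3,5,7): 1⊕0⊕0⊕1 = 0
s2 (pos 2,3,6,7): 1⊕0⊕1⊕1 = 1
s4 (pos 4,5,6,7): 0⊕0⊕1⊕1 = 0
Syndrome s4…s1 = 010 → error at position 2.

010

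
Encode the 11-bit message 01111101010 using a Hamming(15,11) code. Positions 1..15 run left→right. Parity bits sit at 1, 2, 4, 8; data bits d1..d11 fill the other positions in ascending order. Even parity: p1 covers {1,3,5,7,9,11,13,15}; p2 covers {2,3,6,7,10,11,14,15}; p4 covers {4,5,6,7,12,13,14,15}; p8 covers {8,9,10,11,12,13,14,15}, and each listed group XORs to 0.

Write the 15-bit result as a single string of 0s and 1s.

100111101101010

Place data at non-parity positions: p1 p2 0 p4 1 1 1 p8 1 1 0 1 0 1 0
p1 (pos 1,3,5,7,9,11,13,15): XOR of data positions = 0⊕1⊕1⊕1⊕0⊕0⊕0 = 1
p2 (pos 2,3,6,7,10,11,14,15): XOR of data positions = 0⊕1⊕1⊕1⊕0⊕1⊕0 = 0
p4 (pos 4,5,6,7,12,13,14,15): XOR of data positions = 1⊕1⊕1⊕1⊕0⊕1⊕0 = 1
p8 (pos 8,9,10,11,12,13,14,15): XOR of data positions = 1⊕1⊕0⊕1⊕0⊕1⊕0 = 0
Codeword: 100111101101010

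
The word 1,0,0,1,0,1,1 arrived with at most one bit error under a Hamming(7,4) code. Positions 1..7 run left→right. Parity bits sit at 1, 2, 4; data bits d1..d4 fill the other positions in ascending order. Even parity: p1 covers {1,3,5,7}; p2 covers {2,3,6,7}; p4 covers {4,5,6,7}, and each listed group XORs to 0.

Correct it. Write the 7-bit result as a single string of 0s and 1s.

1000011

s1 (pos 1,3,5,7): 1⊕0⊕0⊕1 = 0
s2 (pos 2,3,6,7): 0⊕0⊕1⊕1 = 0
s4 (pos 4,5,6,7): 1⊕0⊕1⊕1 = 1
Syndrome s4…s1 = 100 → error at position 4.
Flip position 4: 1001011 → 1000011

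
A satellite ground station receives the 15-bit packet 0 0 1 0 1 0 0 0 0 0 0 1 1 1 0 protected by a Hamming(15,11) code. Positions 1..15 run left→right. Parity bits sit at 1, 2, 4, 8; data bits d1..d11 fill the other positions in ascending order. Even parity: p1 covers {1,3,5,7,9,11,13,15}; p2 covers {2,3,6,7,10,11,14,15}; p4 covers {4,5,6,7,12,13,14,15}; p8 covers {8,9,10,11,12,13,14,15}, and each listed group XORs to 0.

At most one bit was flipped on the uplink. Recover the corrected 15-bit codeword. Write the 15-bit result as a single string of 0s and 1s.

001010001001110

s1 (pos 1,3,5,7,9,11,13,15): 0⊕1⊕1⊕0⊕0⊕0⊕1⊕0 = 1
s2 (pos 2,3,6,7,10,11,14,15): 0⊕1⊕0⊕0⊕0⊕0⊕1⊕0 = 0
s4 (pos 4,5,6,7,12,13,14,15): 0⊕1⊕0⊕0⊕1⊕1⊕1⊕0 = 0
s8 (pos 8,9,10,11,12,13,14,15): 0⊕0⊕0⊕0⊕1⊕1⊕1⊕0 = 1
Syndrome s8…s1 = 1001 → error at position 9.
Flip position 9: 001010000001110 → 001010001001110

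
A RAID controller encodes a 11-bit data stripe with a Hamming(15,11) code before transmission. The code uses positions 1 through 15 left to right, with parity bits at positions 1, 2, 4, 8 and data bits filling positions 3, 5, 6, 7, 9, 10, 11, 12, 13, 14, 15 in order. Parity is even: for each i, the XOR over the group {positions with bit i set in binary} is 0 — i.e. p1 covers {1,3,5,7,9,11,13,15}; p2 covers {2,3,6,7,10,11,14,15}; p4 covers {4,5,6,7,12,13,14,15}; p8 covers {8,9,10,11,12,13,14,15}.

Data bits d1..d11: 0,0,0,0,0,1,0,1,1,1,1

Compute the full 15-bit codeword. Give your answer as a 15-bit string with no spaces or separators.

010000010101111

Place data at non-parity positions: p1 p2 0 p4 0 0 0 p8 0 1 0 1 1 1 1
p1 (pos 1,3,5,7,9,11,13,15): XOR of data positions = 0⊕0⊕0⊕0⊕0⊕1⊕1 = 0
p2 (pos 2,3,6,7,10,11,14,15): XOR of data positions = 0⊕0⊕0⊕1⊕0⊕1⊕1 = 1
p4 (pos 4,5,6,7,12,13,14,15): XOR of data positions = 0⊕0⊕0⊕1⊕1⊕1⊕1 = 0
p8 (pos 8,9,10,11,12,13,14,15): XOR of data positions = 0⊕1⊕0⊕1⊕1⊕1⊕1 = 1
Codeword: 010000010101111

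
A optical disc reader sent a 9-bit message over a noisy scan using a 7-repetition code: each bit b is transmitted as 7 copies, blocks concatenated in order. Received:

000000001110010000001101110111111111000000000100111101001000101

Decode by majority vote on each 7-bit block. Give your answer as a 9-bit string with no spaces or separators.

Block 1 (0000000): 0 ones → 0
Block 2 (0111001): 4 ones → 1
Block 3 (0000001): 1 one → 0
Block 4 (1011101): 5 ones → 1
Block 5 (1111111): 7 ones → 1
Block 6 (1000000): 1 one → 0
Block 7 (0001001): 2 ones → 0
Block 8 (1110100): 4 ones → 1
Block 9 (1000101): 3 ones → 0

010110010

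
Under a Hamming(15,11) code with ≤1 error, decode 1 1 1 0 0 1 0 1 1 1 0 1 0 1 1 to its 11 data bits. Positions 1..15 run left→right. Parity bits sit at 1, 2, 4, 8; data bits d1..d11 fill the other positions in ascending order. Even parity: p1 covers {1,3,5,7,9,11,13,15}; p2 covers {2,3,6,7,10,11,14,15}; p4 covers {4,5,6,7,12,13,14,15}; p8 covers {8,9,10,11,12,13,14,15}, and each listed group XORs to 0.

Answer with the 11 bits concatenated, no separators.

10101101011

s1 (pos 1,3,5,7,9,11,13,15): 1⊕1⊕0⊕0⊕1⊕0⊕0⊕1 = 0
s2 (pos 2,3,6,7,10,11,14,15): 1⊕1⊕1⊕0⊕1⊕0⊕1⊕1 = 0
s4 (pos 4,5,6,7,12,13,14,15): 0⊕0⊕1⊕0⊕1⊕0⊕1⊕1 = 0
s8 (pos 8,9,10,11,12,13,14,15): 1⊕1⊕1⊕0⊕1⊕0⊕1⊕1 = 0
Syndrome s8…s1 = 0000 → no error.
Read data bits from positions 3,5,6,7,9,10,11,12,13,14,15: 10101101011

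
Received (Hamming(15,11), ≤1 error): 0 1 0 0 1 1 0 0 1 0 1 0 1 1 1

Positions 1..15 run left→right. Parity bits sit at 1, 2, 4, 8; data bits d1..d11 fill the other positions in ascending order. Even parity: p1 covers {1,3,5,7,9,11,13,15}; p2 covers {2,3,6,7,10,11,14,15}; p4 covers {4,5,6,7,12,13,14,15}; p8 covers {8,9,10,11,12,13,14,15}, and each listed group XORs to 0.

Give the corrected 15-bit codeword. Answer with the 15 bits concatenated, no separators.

010011001010110

s1 (pos 1,3,5,7,9,11,13,15): 0⊕0⊕1⊕0⊕1⊕1⊕1⊕1 = 1
s2 (pos 2,3,6,7,10,11,14,15): 1⊕0⊕1⊕0⊕0⊕1⊕1⊕1 = 1
s4 (pos 4,5,6,7,12,13,14,15): 0⊕1⊕1⊕0⊕0⊕1⊕1⊕1 = 1
s8 (pos 8,9,10,11,12,13,14,15): 0⊕1⊕0⊕1⊕0⊕1⊕1⊕1 = 1
Syndrome s8…s1 = 1111 → error at position 15.
Flip position 15: 010011001010111 → 010011001010110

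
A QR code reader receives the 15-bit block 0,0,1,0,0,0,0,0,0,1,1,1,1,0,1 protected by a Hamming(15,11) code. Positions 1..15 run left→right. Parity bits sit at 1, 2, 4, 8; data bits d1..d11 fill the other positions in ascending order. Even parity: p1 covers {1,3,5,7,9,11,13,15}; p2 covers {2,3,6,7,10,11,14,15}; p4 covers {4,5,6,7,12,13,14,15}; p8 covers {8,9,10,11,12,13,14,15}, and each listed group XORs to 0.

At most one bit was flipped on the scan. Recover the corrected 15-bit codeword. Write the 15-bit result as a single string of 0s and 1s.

s1 (pos 1,3,5,7,9,11,13,15): 0⊕1⊕0⊕0⊕0⊕1⊕1⊕1 = 0
s2 (pos 2,3,6,7,10,11,14,15): 0⊕1⊕0⊕0⊕1⊕1⊕0⊕1 = 0
s4 (pos 4,5,6,7,12,13,14,15): 0⊕0⊕0⊕0⊕1⊕1⊕0⊕1 = 1
s8 (pos 8,9,10,11,12,13,14,15): 0⊕0⊕1⊕1⊕1⊕1⊕0⊕1 = 1
Syndrome s8…s1 = 1100 → error at position 12.
Flip position 12: 001000000111101 → 001000000110101

001000000110101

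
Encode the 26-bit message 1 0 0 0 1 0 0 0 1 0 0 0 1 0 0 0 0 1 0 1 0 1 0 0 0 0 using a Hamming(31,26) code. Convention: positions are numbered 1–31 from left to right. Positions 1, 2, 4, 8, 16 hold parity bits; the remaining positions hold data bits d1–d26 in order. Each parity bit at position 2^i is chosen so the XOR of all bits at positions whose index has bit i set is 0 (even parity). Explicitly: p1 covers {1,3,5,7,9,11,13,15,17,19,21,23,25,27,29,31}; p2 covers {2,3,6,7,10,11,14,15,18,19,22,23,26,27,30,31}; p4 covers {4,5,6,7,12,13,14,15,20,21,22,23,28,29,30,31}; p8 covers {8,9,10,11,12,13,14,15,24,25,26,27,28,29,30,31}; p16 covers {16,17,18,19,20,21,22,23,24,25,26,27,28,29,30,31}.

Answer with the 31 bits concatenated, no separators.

0010000010001000010000101010000

Place data at non-parity positions: p1 p2 1 p4 0 0 0 p8 1 0 0 0 1 0 0 p16 0 1 0 0 0 0 1 0 1 0 1 0 0 0 0
p1 (pos 1,3,5,7,9,11,13,15,17,19,21,23,25,27,29,31): XOR of data positions = 1⊕0⊕0⊕1⊕0⊕1⊕0⊕0⊕0⊕0⊕1⊕1⊕1⊕0⊕0 = 0
p2 (pos 2,3,6,7,10,11,14,15,18,19,22,23,26,27,30,31): XOR of data positions = 1⊕0⊕0⊕0⊕0⊕0⊕0⊕1⊕0⊕0⊕1⊕0⊕1⊕0⊕0 = 0
p4 (pos 4,5,6,7,12,13,14,15,20,21,22,23,28,29,30,31): XOR of data positions = 0⊕0⊕0⊕0⊕1⊕0⊕0⊕0⊕0⊕0⊕1⊕0⊕0⊕0⊕0 = 0
p8 (pos 8,9,10,11,12,13,14,15,24,25,26,27,28,29,30,31): XOR of data positions = 1⊕0⊕0⊕0⊕1⊕0⊕0⊕0⊕1⊕0⊕1⊕0⊕0⊕0⊕0 = 0
p16 (pos 16,17,18,19,20,21,22,23,24,25,26,27,28,29,30,31): XOR of data positions = 0⊕1⊕0⊕0⊕0⊕0⊕1⊕0⊕1⊕0⊕1⊕0⊕0⊕0⊕0 = 0
Codeword: 0010000010001000010000101010000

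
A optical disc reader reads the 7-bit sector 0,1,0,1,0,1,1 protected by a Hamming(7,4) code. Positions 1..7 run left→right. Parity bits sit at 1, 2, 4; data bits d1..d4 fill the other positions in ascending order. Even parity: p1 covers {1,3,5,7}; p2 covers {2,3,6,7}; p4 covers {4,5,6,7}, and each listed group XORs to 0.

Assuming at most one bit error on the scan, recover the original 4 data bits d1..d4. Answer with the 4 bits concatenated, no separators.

s1 (pos 1,3,5,7): 0⊕0⊕0⊕1 = 1
s2 (pos 2,3,6,7): 1⊕0⊕1⊕1 = 1
s4 (pos 4,5,6,7): 1⊕0⊕1⊕1 = 1
Syndrome s4…s1 = 111 → error at position 7.
Flip position 7: 0101011 → 0101010
Read data bits from positions 3,5,6,7: 0010

0010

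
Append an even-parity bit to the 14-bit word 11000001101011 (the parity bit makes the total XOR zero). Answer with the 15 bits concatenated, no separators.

XOR of the 14 data bits: 1⊕1⊕0⊕0⊕0⊕0⊕0⊕1⊕1⊕0⊕1⊕0⊕1⊕1 = 1
Parity bit = 1 (so all 15 bits XOR to 0).

110000011010111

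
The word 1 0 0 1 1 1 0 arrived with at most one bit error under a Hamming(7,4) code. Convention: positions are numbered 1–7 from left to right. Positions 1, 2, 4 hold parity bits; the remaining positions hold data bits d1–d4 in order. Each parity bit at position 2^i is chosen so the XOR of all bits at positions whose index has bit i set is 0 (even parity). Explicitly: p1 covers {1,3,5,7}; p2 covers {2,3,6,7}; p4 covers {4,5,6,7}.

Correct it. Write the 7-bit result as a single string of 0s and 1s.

1001100

s1 (pos 1,3,5,7): 1⊕0⊕1⊕0 = 0
s2 (pos 2,3,6,7): 0⊕0⊕1⊕0 = 1
s4 (pos 4,5,6,7): 1⊕1⊕1⊕0 = 1
Syndrome s4…s1 = 110 → error at position 6.
Flip position 6: 1001110 → 1001100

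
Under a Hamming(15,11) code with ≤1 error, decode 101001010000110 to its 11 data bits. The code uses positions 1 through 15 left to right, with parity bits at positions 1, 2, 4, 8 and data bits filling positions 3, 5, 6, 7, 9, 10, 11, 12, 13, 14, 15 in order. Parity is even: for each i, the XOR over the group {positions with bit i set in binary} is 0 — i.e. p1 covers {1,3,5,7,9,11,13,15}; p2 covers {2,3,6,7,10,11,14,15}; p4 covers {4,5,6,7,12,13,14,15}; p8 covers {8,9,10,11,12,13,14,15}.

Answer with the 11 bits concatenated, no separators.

s1 (pos 1,3,5,7,9,11,13,15): 1⊕1⊕0⊕0⊕0⊕0⊕1⊕0 = 1
s2 (pos 2,3,6,7,10,11,14,15): 0⊕1⊕1⊕0⊕0⊕0⊕1⊕0 = 1
s4 (pos 4,5,6,7,12,13,14,15): 0⊕0⊕1⊕0⊕0⊕1⊕1⊕0 = 1
s8 (pos 8,9,10,11,12,13,14,15): 1⊕0⊕0⊕0⊕0⊕1⊕1⊕0 = 1
Syndrome s8…s1 = 1111 → error at position 15.
Flip position 15: 101001010000110 → 101001010000111
Read data bits from positions 3,5,6,7,9,10,11,12,13,14,15: 10100000111

10100000111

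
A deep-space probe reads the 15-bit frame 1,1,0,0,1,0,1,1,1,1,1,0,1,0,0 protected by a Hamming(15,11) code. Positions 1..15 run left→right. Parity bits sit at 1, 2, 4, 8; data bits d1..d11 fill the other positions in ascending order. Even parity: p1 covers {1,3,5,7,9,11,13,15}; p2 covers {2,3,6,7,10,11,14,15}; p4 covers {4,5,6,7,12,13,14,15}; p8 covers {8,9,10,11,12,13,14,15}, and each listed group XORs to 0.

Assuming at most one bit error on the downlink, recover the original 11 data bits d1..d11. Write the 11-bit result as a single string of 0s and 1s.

s1 (pos 1,3,5,7,9,11,13,15): 1⊕0⊕1⊕1⊕1⊕1⊕1⊕0 = 0
s2 (pos 2,3,6,7,10,11,14,15): 1⊕0⊕0⊕1⊕1⊕1⊕0⊕0 = 0
s4 (pos 4,5,6,7,12,13,14,15): 0⊕1⊕0⊕1⊕0⊕1⊕0⊕0 = 1
s8 (pos 8,9,10,11,12,13,14,15): 1⊕1⊕1⊕1⊕0⊕1⊕0⊕0 = 1
Syndrome s8…s1 = 1100 → error at position 12.
Flip position 12: 110010111110100 → 110010111111100
Read data bits from positions 3,5,6,7,9,10,11,12,13,14,15: 01011111100

01011111100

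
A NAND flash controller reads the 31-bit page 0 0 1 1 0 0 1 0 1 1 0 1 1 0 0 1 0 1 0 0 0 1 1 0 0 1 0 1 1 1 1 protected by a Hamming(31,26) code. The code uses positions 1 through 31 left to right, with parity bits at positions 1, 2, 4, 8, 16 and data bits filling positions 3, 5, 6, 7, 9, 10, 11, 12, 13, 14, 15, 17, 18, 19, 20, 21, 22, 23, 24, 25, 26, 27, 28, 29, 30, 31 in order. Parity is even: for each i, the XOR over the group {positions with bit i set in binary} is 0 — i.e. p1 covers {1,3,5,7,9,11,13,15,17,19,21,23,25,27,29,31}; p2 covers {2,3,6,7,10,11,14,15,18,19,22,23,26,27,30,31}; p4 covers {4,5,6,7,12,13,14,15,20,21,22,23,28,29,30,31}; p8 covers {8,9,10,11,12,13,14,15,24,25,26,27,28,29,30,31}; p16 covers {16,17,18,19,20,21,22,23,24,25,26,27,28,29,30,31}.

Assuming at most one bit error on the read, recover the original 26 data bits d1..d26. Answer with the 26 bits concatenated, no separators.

s1 (pos 1,3,5,7,9,11,13,15,17,19,21,23,25,27,29,31): 0⊕1⊕0⊕1⊕1⊕0⊕1⊕0⊕0⊕0⊕0⊕1⊕0⊕0⊕1⊕1 = 1
s2 (pos 2,3,6,7,10,11,14,15,18,19,22,23,26,27,30,31): 0⊕1⊕0⊕1⊕1⊕0⊕0⊕0⊕1⊕0⊕1⊕1⊕1⊕0⊕1⊕1 = 1
s4 (pos 4,5,6,7,12,13,14,15,20,21,22,23,28,29,30,31): 1⊕0⊕0⊕1⊕1⊕1⊕0⊕0⊕0⊕0⊕1⊕1⊕1⊕1⊕1⊕1 = 0
s8 (pos 8,9,10,11,12,13,14,15,24,25,26,27,28,29,30,31): 0⊕1⊕1⊕0⊕1⊕1⊕0⊕0⊕0⊕0⊕1⊕0⊕1⊕1⊕1⊕1 = 1
s16 (pos 16,17,18,19,20,21,22,23,24,25,26,27,28,29,30,31): 1⊕0⊕1⊕0⊕0⊕0⊕1⊕1⊕0⊕0⊕1⊕0⊕1⊕1⊕1⊕1 = 1
Syndrome s16…s1 = 11011 → error at position 27.
Flip position 27: 0011001011011001010001100101111 → 0011001011011001010001100111111
Read data bits from positions 3,5,6,7,9,10,11,12,13,14,15,17,18,19,20,21,22,23,24,25,26,27,28,29,30,31: 10011101100010001100111111

10011101100010001100111111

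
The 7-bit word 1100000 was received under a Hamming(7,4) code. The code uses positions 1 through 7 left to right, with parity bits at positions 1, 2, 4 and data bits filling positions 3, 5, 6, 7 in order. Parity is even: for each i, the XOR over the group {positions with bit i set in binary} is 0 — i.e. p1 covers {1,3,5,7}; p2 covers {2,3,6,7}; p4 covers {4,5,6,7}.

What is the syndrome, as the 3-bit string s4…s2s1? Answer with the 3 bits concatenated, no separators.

s1 (pos 1,3,5,7): 1⊕0⊕0⊕0 = 1
s2 (pos 2,3,6,7): 1⊕0⊕0⊕0 = 1
s4 (pos 4,5,6,7): 0⊕0⊕0⊕0 = 0
Syndrome s4…s1 = 011 → error at position 3.

011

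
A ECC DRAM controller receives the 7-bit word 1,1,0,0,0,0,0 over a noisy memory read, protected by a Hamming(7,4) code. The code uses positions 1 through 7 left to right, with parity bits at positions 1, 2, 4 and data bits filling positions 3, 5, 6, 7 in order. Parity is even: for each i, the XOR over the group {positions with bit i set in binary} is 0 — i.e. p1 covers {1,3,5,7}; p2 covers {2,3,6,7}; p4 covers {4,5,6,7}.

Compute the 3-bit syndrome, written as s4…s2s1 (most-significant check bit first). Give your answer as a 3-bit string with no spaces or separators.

s1 (pos 1,3,5,7): 1⊕0⊕0⊕0 = 1
s2 (pos 2,3,6,7): 1⊕0⊕0⊕0 = 1
s4 (pos 4,5,6,7): 0⊕0⊕0⊕0 = 0
Syndrome s4…s1 = 011 → error at position 3.

011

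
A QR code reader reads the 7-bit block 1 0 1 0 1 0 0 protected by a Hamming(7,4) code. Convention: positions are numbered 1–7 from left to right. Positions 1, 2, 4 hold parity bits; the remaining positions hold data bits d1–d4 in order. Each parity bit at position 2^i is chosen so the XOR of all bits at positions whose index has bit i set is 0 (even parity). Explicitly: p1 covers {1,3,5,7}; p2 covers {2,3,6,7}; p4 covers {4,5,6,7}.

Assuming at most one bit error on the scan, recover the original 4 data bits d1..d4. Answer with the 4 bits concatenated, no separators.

s1 (pos 1,3,5,7): 1⊕1⊕1⊕0 = 1
s2 (pos 2,3,6,7): 0⊕1⊕0⊕0 = 1
s4 (pos 4,5,6,7): 0⊕1⊕0⊕0 = 1
Syndrome s4…s1 = 111 → error at position 7.
Flip position 7: 1010100 → 1010101
Read data bits from positions 3,5,6,7: 1101

1101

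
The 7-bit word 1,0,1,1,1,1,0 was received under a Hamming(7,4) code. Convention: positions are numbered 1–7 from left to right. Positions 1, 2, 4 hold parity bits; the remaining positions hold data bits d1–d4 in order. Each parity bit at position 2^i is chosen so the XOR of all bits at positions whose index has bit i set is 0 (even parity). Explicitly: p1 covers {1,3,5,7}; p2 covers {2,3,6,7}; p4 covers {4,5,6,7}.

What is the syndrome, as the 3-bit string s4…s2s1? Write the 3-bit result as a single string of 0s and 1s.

s1 (pos 1,3,5,7): 1⊕1⊕1⊕0 = 1
s2 (pos 2,3,6,7): 0⊕1⊕1⊕0 = 0
s4 (pos 4,5,6,7): 1⊕1⊕1⊕0 = 1
Syndrome s4…s1 = 101 → error at position 5.

101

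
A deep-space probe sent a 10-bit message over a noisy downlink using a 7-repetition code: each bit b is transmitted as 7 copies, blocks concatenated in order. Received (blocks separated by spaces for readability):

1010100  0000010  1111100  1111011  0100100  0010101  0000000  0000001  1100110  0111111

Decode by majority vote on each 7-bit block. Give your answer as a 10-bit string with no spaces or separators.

0011000011

Block 1 (1010100): 3 ones → 0
Block 2 (0000010): 1 one → 0
Block 3 (1111100): 5 ones → 1
Block 4 (1111011): 6 ones → 1
Block 5 (0100100): 2 ones → 0
Block 6 (0010101): 3 ones → 0
Block 7 (0000000): 0 ones → 0
Block 8 (0000001): 1 one → 0
Block 9 (1100110): 4 ones → 1
Block 10 (0111111): 6 ones → 1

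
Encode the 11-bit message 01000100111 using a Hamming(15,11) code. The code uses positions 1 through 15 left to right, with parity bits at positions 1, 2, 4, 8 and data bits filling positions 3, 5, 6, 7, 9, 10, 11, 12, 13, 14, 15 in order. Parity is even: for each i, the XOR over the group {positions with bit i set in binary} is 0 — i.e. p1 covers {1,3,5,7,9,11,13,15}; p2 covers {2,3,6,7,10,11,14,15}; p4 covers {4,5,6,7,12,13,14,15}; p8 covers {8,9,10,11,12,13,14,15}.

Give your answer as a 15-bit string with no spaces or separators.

110010000100111

Place data at non-parity positions: p1 p2 0 p4 1 0 0 p8 0 1 0 0 1 1 1
p1 (pos 1,3,5,7,9,11,13,15): XOR of data positions = 0⊕1⊕0⊕0⊕0⊕1⊕1 = 1
p2 (pos 2,3,6,7,10,11,14,15): XOR of data positions = 0⊕0⊕0⊕1⊕0⊕1⊕1 = 1
p4 (pos 4,5,6,7,12,13,14,15): XOR of data positions = 1⊕0⊕0⊕0⊕1⊕1⊕1 = 0
p8 (pos 8,9,10,11,12,13,14,15): XOR of data positions = 0⊕1⊕0⊕0⊕1⊕1⊕1 = 0
Codeword: 110010000100111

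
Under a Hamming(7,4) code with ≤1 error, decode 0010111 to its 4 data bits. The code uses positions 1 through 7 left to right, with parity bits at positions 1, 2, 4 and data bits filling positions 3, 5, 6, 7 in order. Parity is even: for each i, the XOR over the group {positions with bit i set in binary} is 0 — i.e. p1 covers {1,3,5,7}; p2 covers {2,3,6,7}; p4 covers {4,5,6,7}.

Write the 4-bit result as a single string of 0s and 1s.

1110

s1 (pos 1,3,5,7): 0⊕1⊕1⊕1 = 1
s2 (pos 2,3,6,7): 0⊕1⊕1⊕1 = 1
s4 (pos 4,5,6,7): 0⊕1⊕1⊕1 = 1
Syndrome s4…s1 = 111 → error at position 7.
Flip position 7: 0010111 → 0010110
Read data bits from positions 3,5,6,7: 1110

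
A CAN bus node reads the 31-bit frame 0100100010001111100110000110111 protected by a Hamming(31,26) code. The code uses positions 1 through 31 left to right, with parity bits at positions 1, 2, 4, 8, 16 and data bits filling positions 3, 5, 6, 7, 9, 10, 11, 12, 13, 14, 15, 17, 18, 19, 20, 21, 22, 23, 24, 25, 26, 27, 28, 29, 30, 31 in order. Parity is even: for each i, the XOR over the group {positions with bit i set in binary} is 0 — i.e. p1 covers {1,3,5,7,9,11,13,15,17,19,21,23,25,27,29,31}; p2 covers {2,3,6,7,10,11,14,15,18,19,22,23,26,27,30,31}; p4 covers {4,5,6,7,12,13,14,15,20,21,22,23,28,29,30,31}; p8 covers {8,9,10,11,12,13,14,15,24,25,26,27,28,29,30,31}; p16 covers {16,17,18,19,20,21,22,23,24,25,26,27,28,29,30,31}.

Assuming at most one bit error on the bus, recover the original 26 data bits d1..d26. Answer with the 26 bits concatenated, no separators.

01001000111100110000110110

s1 (pos 1,3,5,7,9,11,13,15,17,19,21,23,25,27,29,31): 0⊕0⊕1⊕0⊕1⊕0⊕1⊕1⊕1⊕0⊕1⊕0⊕0⊕1⊕1⊕1 = 1
s2 (pos 2,3,6,7,10,11,14,15,18,19,22,23,26,27,30,31): 1⊕0⊕0⊕0⊕0⊕0⊕1⊕1⊕0⊕0⊕0⊕0⊕1⊕1⊕1⊕1 = 1
s4 (pos 4,5,6,7,12,13,14,15,20,21,22,23,28,29,30,31): 0⊕1⊕0⊕0⊕0⊕1⊕1⊕1⊕1⊕1⊕0⊕0⊕0⊕1⊕1⊕1 = 1
s8 (pos 8,9,10,11,12,13,14,15,24,25,26,27,28,29,30,31): 0⊕1⊕0⊕0⊕0⊕1⊕1⊕1⊕0⊕0⊕1⊕1⊕0⊕1⊕1⊕1 = 1
s16 (pos 16,17,18,19,20,21,22,23,24,25,26,27,28,29,30,31): 1⊕1⊕0⊕0⊕1⊕1⊕0⊕0⊕0⊕0⊕1⊕1⊕0⊕1⊕1⊕1 = 1
Syndrome s16…s1 = 11111 → error at position 31.
Flip position 31: 0100100010001111100110000110111 → 0100100010001111100110000110110
Read data bits from positions 3,5,6,7,9,10,11,12,13,14,15,17,18,19,20,21,22,23,24,25,26,27,28,29,30,31: 01001000111100110000110110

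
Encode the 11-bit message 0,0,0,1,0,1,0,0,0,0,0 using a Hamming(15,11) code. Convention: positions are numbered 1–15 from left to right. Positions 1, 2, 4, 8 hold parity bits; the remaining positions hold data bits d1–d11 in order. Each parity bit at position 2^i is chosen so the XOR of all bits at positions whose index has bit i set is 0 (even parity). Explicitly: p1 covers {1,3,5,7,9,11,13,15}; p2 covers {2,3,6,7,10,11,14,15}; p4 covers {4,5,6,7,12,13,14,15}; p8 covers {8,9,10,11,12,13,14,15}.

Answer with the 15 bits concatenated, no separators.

100100110100000

Place data at non-parity positions: p1 p2 0 p4 0 0 1 p8 0 1 0 0 0 0 0
p1 (pos 1,3,5,7,9,11,13,15): XOR of data positions = 0⊕0⊕1⊕0⊕0⊕0⊕0 = 1
p2 (pos 2,3,6,7,10,11,14,15): XOR of data positions = 0⊕0⊕1⊕1⊕0⊕0⊕0 = 0
p4 (pos 4,5,6,7,12,13,14,15): XOR of data positions = 0⊕0⊕1⊕0⊕0⊕0⊕0 = 1
p8 (pos 8,9,10,11,12,13,14,15): XOR of data positions = 0⊕1⊕0⊕0⊕0⊕0⊕0 = 1
Codeword: 100100110100000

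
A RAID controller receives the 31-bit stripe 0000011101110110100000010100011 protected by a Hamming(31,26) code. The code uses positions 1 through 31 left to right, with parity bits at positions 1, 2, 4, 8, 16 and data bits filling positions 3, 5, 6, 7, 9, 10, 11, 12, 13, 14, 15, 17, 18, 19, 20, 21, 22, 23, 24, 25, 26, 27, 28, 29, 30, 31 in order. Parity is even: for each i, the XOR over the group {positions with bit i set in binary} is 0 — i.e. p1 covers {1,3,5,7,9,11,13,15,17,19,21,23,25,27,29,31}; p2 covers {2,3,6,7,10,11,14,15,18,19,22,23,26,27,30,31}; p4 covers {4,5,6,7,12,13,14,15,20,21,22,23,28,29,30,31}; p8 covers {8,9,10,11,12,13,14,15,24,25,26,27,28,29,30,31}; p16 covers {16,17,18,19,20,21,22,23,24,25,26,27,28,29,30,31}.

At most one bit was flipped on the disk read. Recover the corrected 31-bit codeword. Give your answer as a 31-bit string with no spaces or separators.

s1 (pos 1,3,5,7,9,11,13,15,17,19,21,23,25,27,29,31): 0⊕0⊕0⊕1⊕0⊕1⊕0⊕1⊕1⊕0⊕0⊕0⊕0⊕0⊕0⊕1 = 1
s2 (pos 2,3,6,7,10,11,14,15,18,19,22,23,26,27,30,31): 0⊕0⊕1⊕1⊕1⊕1⊕1⊕1⊕0⊕0⊕0⊕0⊕1⊕0⊕1⊕1 = 1
s4 (pos 4,5,6,7,12,13,14,15,20,21,22,23,28,29,30,31): 0⊕0⊕1⊕1⊕1⊕0⊕1⊕1⊕0⊕0⊕0⊕0⊕0⊕0⊕1⊕1 = 1
s8 (pos 8,9,10,11,12,13,14,15,24,25,26,27,28,29,30,31): 1⊕0⊕1⊕1⊕1⊕0⊕1⊕1⊕1⊕0⊕1⊕0⊕0⊕0⊕1⊕1 = 0
s16 (pos 16,17,18,19,20,21,22,23,24,25,26,27,28,29,30,31): 0⊕1⊕0⊕0⊕0⊕0⊕0⊕0⊕1⊕0⊕1⊕0⊕0⊕0⊕1⊕1 = 1
Syndrome s16…s1 = 10111 → error at position 23.
Flip position 23: 0000011101110110100000010100011 → 0000011101110110100000110100011

0000011101110110100000110100011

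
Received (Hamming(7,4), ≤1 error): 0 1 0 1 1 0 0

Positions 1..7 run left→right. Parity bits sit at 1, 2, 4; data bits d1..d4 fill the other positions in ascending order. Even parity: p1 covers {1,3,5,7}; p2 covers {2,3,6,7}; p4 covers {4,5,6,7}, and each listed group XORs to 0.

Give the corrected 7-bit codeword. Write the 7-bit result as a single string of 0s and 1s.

0111100

s1 (pos 1,3,5,7): 0⊕0⊕1⊕0 = 1
s2 (pos 2,3,6,7): 1⊕0⊕0⊕0 = 1
s4 (pos 4,5,6,7): 1⊕1⊕0⊕0 = 0
Syndrome s4…s1 = 011 → error at position 3.
Flip position 3: 0101100 → 0111100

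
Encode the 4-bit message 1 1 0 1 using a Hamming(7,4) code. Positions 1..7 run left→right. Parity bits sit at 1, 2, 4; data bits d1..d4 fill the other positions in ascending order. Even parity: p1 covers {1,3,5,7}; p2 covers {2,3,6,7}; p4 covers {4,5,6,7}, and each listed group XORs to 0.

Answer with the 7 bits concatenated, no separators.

Place data at non-parity positions: p1 p2 1 p4 1 0 1
p1 (pos 1,3,5,7): XOR of data positions = 1⊕1⊕1 = 1
p2 (pos 2,3,6,7): XOR of data positions = 1⊕0⊕1 = 0
p4 (pos 4,5,6,7): XOR of data positions = 1⊕0⊕1 = 0
Codeword: 1010101

1010101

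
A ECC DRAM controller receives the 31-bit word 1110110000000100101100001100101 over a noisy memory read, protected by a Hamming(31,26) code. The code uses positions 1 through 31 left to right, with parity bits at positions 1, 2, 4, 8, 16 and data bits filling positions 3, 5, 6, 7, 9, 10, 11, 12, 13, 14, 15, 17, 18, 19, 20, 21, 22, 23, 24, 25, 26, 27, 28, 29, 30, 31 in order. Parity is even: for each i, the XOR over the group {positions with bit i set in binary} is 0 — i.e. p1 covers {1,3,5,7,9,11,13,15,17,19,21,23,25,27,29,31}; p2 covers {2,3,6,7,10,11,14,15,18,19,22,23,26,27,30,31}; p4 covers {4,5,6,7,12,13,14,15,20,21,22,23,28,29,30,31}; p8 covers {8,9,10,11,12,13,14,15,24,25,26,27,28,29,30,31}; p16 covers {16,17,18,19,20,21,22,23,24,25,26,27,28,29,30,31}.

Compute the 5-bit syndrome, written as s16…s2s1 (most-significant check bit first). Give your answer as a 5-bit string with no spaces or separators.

11010

s1 (pos 1,3,5,7,9,11,13,15,17,19,21,23,25,27,29,31): 1⊕1⊕1⊕0⊕0⊕0⊕0⊕0⊕1⊕1⊕0⊕0⊕1⊕0⊕1⊕1 = 0
s2 (pos 2,3,6,7,10,11,14,15,18,19,22,23,26,27,30,31): 1⊕1⊕1⊕0⊕0⊕0⊕1⊕0⊕0⊕1⊕0⊕0⊕1⊕0⊕0⊕1 = 1
s4 (pos 4,5,6,7,12,13,14,15,20,21,22,23,28,29,30,31): 0⊕1⊕1⊕0⊕0⊕0⊕1⊕0⊕1⊕0⊕0⊕0⊕0⊕1⊕0⊕1 = 0
s8 (pos 8,9,10,11,12,13,14,15,24,25,26,27,28,29,30,31): 0⊕0⊕0⊕0⊕0⊕0⊕1⊕0⊕0⊕1⊕1⊕0⊕0⊕1⊕0⊕1 = 1
s16 (pos 16,17,18,19,20,21,22,23,24,25,26,27,28,29,30,31): 0⊕1⊕0⊕1⊕1⊕0⊕0⊕0⊕0⊕1⊕1⊕0⊕0⊕1⊕0⊕1 = 1
Syndrome s16…s1 = 11010 → error at position 26.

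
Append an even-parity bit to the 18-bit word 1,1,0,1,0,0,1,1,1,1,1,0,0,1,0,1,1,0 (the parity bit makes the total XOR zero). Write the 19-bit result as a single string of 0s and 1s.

XOR of the 18 data bits: 1⊕1⊕0⊕1⊕0⊕0⊕1⊕1⊕1⊕1⊕1⊕0⊕0⊕1⊕0⊕1⊕1⊕0 = 1
Parity bit = 1 (so all 19 bits XOR to 0).

1101001111100101101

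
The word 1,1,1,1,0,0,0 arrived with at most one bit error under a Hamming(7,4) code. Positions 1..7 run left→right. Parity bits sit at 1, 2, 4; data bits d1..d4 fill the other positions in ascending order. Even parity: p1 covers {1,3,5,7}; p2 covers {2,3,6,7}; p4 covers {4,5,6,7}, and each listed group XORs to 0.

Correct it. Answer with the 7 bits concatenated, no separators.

s1 (pos 1,3,5,7): 1⊕1⊕0⊕0 = 0
s2 (pos 2,3,6,7): 1⊕1⊕0⊕0 = 0
s4 (pos 4,5,6,7): 1⊕0⊕0⊕0 = 1
Syndrome s4…s1 = 100 → error at position 4.
Flip position 4: 1111000 → 1110000

1110000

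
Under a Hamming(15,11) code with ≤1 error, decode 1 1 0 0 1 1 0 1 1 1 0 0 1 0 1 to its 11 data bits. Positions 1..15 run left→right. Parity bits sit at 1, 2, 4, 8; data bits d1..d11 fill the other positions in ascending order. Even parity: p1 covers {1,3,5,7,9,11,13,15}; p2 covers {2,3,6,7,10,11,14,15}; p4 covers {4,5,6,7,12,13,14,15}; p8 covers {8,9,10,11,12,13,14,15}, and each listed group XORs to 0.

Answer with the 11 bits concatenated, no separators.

s1 (pos 1,3,5,7,9,11,13,15): 1⊕0⊕1⊕0⊕1⊕0⊕1⊕1 = 1
s2 (pos 2,3,6,7,10,11,14,15): 1⊕0⊕1⊕0⊕1⊕0⊕0⊕1 = 0
s4 (pos 4,5,6,7,12,13,14,15): 0⊕1⊕1⊕0⊕0⊕1⊕0⊕1 = 0
s8 (pos 8,9,10,11,12,13,14,15): 1⊕1⊕1⊕0⊕0⊕1⊕0⊕1 = 1
Syndrome s8…s1 = 1001 → error at position 9.
Flip position 9: 110011011100101 → 110011010100101
Read data bits from positions 3,5,6,7,9,10,11,12,13,14,15: 01100100101

01100100101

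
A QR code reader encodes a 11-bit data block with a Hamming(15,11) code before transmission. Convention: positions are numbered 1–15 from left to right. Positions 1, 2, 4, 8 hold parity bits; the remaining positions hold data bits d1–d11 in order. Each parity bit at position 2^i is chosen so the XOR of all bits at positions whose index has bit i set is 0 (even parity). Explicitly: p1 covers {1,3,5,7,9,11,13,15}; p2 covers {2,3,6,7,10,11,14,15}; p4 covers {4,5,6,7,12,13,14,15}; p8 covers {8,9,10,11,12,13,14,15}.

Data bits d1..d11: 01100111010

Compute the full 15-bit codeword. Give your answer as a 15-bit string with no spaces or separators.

Place data at non-parity positions: p1 p2 0 p4 1 1 0 p8 0 1 1 1 0 1 0
p1 (pos 1,3,5,7,9,11,13,15): XOR of data positions = 0⊕1⊕0⊕0⊕1⊕0⊕0 = 0
p2 (pos 2,3,6,7,10,11,14,15): XOR of data positions = 0⊕1⊕0⊕1⊕1⊕1⊕0 = 0
p4 (pos 4,5,6,7,12,13,14,15): XOR of data positions = 1⊕1⊕0⊕1⊕0⊕1⊕0 = 0
p8 (pos 8,9,10,11,12,13,14,15): XOR of data positions = 0⊕1⊕1⊕1⊕0⊕1⊕0 = 0
Codeword: 000011000111010

000011000111010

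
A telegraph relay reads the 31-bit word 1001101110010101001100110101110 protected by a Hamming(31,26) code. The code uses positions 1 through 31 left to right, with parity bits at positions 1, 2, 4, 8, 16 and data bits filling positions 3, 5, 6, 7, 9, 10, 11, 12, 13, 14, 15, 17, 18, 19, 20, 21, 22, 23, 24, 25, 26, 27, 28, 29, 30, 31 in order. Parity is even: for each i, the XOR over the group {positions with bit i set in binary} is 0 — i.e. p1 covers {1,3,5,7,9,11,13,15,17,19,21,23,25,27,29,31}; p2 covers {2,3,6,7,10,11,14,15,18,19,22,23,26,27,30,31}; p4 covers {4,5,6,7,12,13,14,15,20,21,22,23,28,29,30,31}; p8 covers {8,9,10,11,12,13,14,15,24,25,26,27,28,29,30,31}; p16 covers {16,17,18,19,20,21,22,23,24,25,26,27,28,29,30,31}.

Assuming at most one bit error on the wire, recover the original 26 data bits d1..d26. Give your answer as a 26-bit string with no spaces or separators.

s1 (pos 1,3,5,7,9,11,13,15,17,19,21,23,25,27,29,31): 1⊕0⊕1⊕1⊕1⊕0⊕0⊕0⊕0⊕1⊕0⊕1⊕0⊕0⊕1⊕0 = 1
s2 (pos 2,3,6,7,10,11,14,15,18,19,22,23,26,27,30,31): 0⊕0⊕0⊕1⊕0⊕0⊕1⊕0⊕0⊕1⊕0⊕1⊕1⊕0⊕1⊕0 = 0
s4 (pos 4,5,6,7,12,13,14,15,20,21,22,23,28,29,30,31): 1⊕1⊕0⊕1⊕1⊕0⊕1⊕0⊕1⊕0⊕0⊕1⊕1⊕1⊕1⊕0 = 0
s8 (pos 8,9,10,11,12,13,14,15,24,25,26,27,28,29,30,31): 1⊕1⊕0⊕0⊕1⊕0⊕1⊕0⊕1⊕0⊕1⊕0⊕1⊕1⊕1⊕0 = 1
s16 (pos 16,17,18,19,20,21,22,23,24,25,26,27,28,29,30,31): 1⊕0⊕0⊕1⊕1⊕0⊕0⊕1⊕1⊕0⊕1⊕0⊕1⊕1⊕1⊕0 = 1
Syndrome s16…s1 = 11001 → error at position 25.
Flip position 25: 1001101110010101001100110101110 → 1001101110010101001100111101110
Read data bits from positions 3,5,6,7,9,10,11,12,13,14,15,17,18,19,20,21,22,23,24,25,26,27,28,29,30,31: 01011001010001100111101110

01011001010001100111101110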